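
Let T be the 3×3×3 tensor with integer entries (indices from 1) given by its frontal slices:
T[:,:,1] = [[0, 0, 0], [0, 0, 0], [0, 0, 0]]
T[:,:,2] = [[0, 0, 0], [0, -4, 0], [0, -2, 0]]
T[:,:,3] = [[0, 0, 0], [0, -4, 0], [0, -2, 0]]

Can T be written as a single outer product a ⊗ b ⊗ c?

If T = a ⊗ b ⊗ c then every fibre of T is a multiple of the corresponding factor, so read the factors off the fibres through the nonzero entry T[2,2,2] = -4.
The mode-1 fibre T[:,2,2] = [0, -4, -2] gives a = (0, 2, 1) (primitive direction); the mode-2 fibre T[2,:,2] = [0, -4, 0] gives b = (0, 1, 0); then c[k] = T[2,2,k] / (a[2]·b[2]) = [0, -4, -4] / 2 = (0, -2, -2).
Expanding (0, 2, 1) ⊗ (0, 1, 0) ⊗ (0, -2, -2) reproduces all 27 entries of T, so T = (0, 2, 1) ⊗ (0, 1, 0) ⊗ (0, -2, -2) and rank(T) ≤ 1.
Equivalently every frontal slice T[:,:,k] is c[k] times the rank-1 matrix (0, 2, 1) ⊗ (0, 1, 0). So T has rank 1 (it is nonzero).

Yes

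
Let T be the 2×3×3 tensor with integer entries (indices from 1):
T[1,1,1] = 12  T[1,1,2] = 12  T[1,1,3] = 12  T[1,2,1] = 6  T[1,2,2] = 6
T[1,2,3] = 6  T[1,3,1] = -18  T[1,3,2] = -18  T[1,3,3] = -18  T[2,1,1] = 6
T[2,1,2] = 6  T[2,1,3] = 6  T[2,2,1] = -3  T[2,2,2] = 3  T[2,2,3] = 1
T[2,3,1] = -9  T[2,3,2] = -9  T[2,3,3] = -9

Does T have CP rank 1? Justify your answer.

The mode-2 unfolding of T (rows indexed by j, columns by (i,k) = (1,1), (1,2), (1,3), (2,1), (2,2), (2,3)) is [[12, 12, 12, 6, 6, 6], [6, 6, 6, -3, 3, 1], [-18, -18, -18, -9, -9, -9]].
There the 2×2 minor on rows j ∈ {1, 2}, columns (i,k) ∈ {(1,1), (2,1)} is det [[12, 6], [6, -3]] = -72 ≠ 0, so this unfolding has rank ≥ 2; CP rank is at least every unfolding rank, so rank(T) ≥ 2.
In particular rank(T) ≥ 2 > 1, so T is not rank-1.

No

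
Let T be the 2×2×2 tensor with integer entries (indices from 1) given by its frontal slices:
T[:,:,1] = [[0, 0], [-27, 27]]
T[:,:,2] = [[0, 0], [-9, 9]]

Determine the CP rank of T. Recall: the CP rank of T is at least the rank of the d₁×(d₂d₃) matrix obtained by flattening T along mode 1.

1

Lower bound: T ≠ 0 (e.g. T[2,1,1] = -27), so rank(T) ≥ 1.
Upper bound: if T = a ⊗ b ⊗ c then every fibre of T is a multiple of the corresponding factor, so read the factors off the fibres through the nonzero entry T[2,1,1] = -27.
The mode-1 fibre T[:,1,1] = [0, -27] gives a = [0, 1] (primitive direction); the mode-2 fibre T[2,:,1] = [-27, 27] gives b = [1, -1]; then c[k] = T[2,1,k] / (a[2]·b[1]) = [-27, -9] / 1 = [-27, -9].
Expanding [0, 1] ⊗ [1, -1] ⊗ [-27, -9] reproduces all 8 entries of T, so T = [0, 1] ⊗ [1, -1] ⊗ [-27, -9] and rank(T) ≤ 1.
These bounds meet, so rank(T) = 1.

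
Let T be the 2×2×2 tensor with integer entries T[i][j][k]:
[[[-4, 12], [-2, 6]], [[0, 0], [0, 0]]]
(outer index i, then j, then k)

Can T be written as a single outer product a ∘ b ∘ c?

Yes

If T = a ∘ b ∘ c then every fibre of T is a multiple of the corresponding factor, so read the factors off the fibres through the nonzero entry T[0,0,0] = -4.
The mode-1 fibre T[:,0,0] = [-4, 0] gives a = [1, 0] (primitive direction); the mode-2 fibre T[0,:,0] = [-4, -2] gives b = [2, 1]; then c[k] = T[0,0,k] / (a[0]·b[0]) = [-4, 12] / 2 = [-2, 6].
Expanding [1, 0] ∘ [2, 1] ∘ [-2, 6] reproduces all 8 entries of T, so T = [1, 0] ∘ [2, 1] ∘ [-2, 6] and rank(T) ≤ 1.
Equivalently every frontal slice T[:,:,k] is c[k] times the rank-1 matrix [1, 0] ∘ [2, 1]. So T has rank 1 (it is nonzero).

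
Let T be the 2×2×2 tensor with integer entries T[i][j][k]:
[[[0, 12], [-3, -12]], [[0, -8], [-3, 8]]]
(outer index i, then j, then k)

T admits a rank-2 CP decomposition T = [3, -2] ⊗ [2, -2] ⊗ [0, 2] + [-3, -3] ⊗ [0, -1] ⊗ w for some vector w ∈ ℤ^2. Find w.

w = [-1, 0]

Subtract the known terms from T to get the rank-1 residual R = [-3, -3] ⊗ [0, -1] ⊗ w, so R[i,j,k] = a[i]·b[j]·w[k]. Pick indices with nonzero a[0]·b[1] = (-3)·(-1) = 3. Only the fibre through (0,1,·) is needed: R[0,1,:] = T[0,1,:] − Σₗ aₗ[0]bₗ[1]cₗ = [-3, -12] − (3)·(-2)·[0, 2] = [-3, 0]. Then w[k] = R[0,1,k] / 3 for each k, giving w = [-3, 0] / 3 = [-1, 0].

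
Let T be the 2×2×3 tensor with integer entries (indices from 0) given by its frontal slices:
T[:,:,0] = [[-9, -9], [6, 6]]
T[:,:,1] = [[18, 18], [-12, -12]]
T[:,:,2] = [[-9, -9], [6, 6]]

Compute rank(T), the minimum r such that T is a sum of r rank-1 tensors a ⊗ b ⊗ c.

Lower bound: T ≠ 0 (e.g. T[0,0,0] = -9), so rank(T) ≥ 1.
Upper bound: if T = a ⊗ b ⊗ c then every fibre of T is a multiple of the corresponding factor, so read the factors off the fibres through the nonzero entry T[0,0,0] = -9.
The mode-1 fibre T[:,0,0] = [-9, 6] gives a = (3, -2) (primitive direction); the mode-2 fibre T[0,:,0] = [-9, -9] gives b = (1, 1); then c[k] = T[0,0,k] / (a[0]·b[0]) = [-9, 18, -9] / 3 = (-3, 6, -3).
Expanding (3, -2) ⊗ (1, 1) ⊗ (-3, 6, -3) reproduces all 12 entries of T, so T = (3, -2) ⊗ (1, 1) ⊗ (-3, 6, -3) and rank(T) ≤ 1.
These bounds meet, so rank(T) = 1.

1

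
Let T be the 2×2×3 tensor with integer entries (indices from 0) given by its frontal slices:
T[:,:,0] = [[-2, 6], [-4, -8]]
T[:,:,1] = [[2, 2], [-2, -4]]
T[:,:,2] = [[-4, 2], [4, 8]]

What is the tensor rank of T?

3

Lower bound: the mode-3 unfolding of T (rows indexed by k, columns by (i,j) = (0,0), (0,1), (1,0), (1,1)) is [[-2, 6, -4, -8], [2, 2, -2, -4], [-4, 2, 4, 8]].
There the 3×3 minor on rows k ∈ {0, 1, 2}, columns (i,j) ∈ {(0,0), (0,1), (1,0)} is det [[-2, 6, -4], [2, 2, -2], [-4, 2, 4]] = -72 ≠ 0, so this unfolding has rank ≥ 3; CP rank is at least every unfolding rank, so rank(T) ≥ 3. (Flattening ranks never certify an upper bound on CP rank; for that we must actually write T with 3 rank-1 terms.)
Upper bound: T is a sum of 3 rank-1 terms, T = (0, 1) (x) (1, 2) (x) (-4, -2, 4) + (1, 0) (x) (0, 1) (x) (4, 4, -2) + (1, 0) (x) (1, -1) (x) (-2, 2, -4) (written with every a and b primitive with positive leading entry and the scale carried by c; CP decompositions are not unique, and this one is verified by expanding entrywise), so rank(T) ≤ 3.
These bounds meet, so rank(T) = 3.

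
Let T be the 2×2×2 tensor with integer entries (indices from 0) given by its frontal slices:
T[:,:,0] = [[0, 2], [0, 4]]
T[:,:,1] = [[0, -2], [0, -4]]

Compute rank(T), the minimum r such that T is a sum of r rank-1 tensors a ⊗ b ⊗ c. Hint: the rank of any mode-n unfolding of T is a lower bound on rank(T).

Lower bound: T ≠ 0 (e.g. T[0,1,0] = 2), so rank(T) ≥ 1.
Upper bound: if T = a ⊗ b ⊗ c then every fibre of T is a multiple of the corresponding factor, so read the factors off the fibres through the nonzero entry T[0,1,0] = 2.
The mode-1 fibre T[:,1,0] = [2, 4] gives a = [1, 2] (primitive direction); the mode-2 fibre T[0,:,0] = [0, 2] gives b = [0, 1]; then c[k] = T[0,1,k] / (a[0]·b[1]) = [2, -2] / 1 = [2, -2].
Expanding [1, 2] ⊗ [0, 1] ⊗ [2, -2] reproduces all 8 entries of T, so T = [1, 2] ⊗ [0, 1] ⊗ [2, -2] and rank(T) ≤ 1.
These bounds meet, so rank(T) = 1.

1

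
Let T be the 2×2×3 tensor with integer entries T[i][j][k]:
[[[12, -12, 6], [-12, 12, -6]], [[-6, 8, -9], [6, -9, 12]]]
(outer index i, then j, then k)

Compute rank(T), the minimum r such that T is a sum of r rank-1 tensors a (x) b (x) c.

2

Lower bound: in the mode-1 unfolding of T (rows indexed by i, columns by (j,k)) the 2×2 minor on rows i ∈ {0, 1}, columns (j,k) ∈ {(0,0), (0,1)} is det [[12, -12], [-6, 8]] = 24 ≠ 0, so that unfolding has rank ≥ 2 and hence rank(T) ≥ 2 (CP rank is at least every unfolding rank, though it can be larger).
Upper bound: with S_k = T[:,:,k], the two rank-1 terms a₁b₁ᵀ, a₂b₂ᵀ are the rank-1 members of the pencil x·S₀ + y·S₁.
det(x·S₀ + y·S₁) is −12·xy + 12·y² = (-12)·(x − y)(y), vanishing at (x:y) = (1:1) and (1:0).
M₁ = S₀ + S₁ = [[0, 0], [2, -3]] = [0, 1][2, -3]ᵀ and M₂ = S₀ = [[12, -12], [-6, 6]] = 6·[2, -1][1, -1]ᵀ, so take a₁ = [0, 1], b₁ = [2, -3], a₂ = [2, -1], b₂ = [1, -1].
Each slice is an integer combination of E₁ = a₁b₁ᵀ and E₂ = a₂b₂ᵀ: S₀ = 6·E₂, S₁ = E₁ − 6·E₂, S₂ = −3·E₁ + 3·E₂; reading off coefficients, c₁ = [0, 1, -3] and c₂ = [6, -6, 3].
Hence T = [0, 1] (x) [2, -3] (x) [0, 1, -3] + [2, -1] (x) [1, -1] (x) [6, -6, 3], so rank(T) ≤ 2.
These bounds meet, so rank(T) = 2.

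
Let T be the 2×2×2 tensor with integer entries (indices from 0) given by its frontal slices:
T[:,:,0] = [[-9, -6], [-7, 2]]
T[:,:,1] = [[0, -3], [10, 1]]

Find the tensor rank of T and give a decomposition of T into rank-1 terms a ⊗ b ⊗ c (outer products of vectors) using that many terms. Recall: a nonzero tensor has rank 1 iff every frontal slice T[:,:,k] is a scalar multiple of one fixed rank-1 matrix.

rank(T) = 2

Lower bound: the mode-3 unfolding of T (rows indexed by k, columns by (i,j) = (0,0), (0,1), (1,0), (1,1)) is [[-9, -6, -7, 2], [0, -3, 10, 1]].
There the 2×2 minor on rows k ∈ {0, 1}, columns (i,j) ∈ {(0,0), (0,1)} is det [[-9, -6], [0, -3]] = 27 ≠ 0, so this unfolding has rank ≥ 2; CP rank is at least every unfolding rank, so rank(T) ≥ 2. (Unfolding ranks only ever bound the CP rank from below — rank(T) can be strictly larger than all of them — so the matching upper bound has to come from an explicit 2-term decomposition.)
Upper bound — finding two terms. Write S_k = T[:,:,k] for the frontal slices: S₀ = [[-9, -6], [-7, 2]], S₁ = [[0, -3], [10, 1]].
If T = a₁ ⊗ b₁ ⊗ c₁ + a₂ ⊗ b₂ ⊗ c₂ then each S_k = c₁[k]·a₁b₁ᵀ + c₂[k]·a₂b₂ᵀ. S₀ and S₁ are linearly independent, so a₁b₁ᵀ and a₂b₂ᵀ must span the same plane of matrices: they are the rank-1 matrices of the form x·S₀ + y·S₁.
det(x·S₀ + y·S₁) is −60·x² + 30·xy + 30·y² = (-30)·(x − y)(2·x + y), vanishing at (x:y) = (1:1) and (1:-2).
M₁ = S₀ + S₁ = [[-9, -9], [3, 3]] = (-3)·[3, -1][1, 1]ᵀ and M₂ = S₀ − 2·S₁ = [[-9, 0], [-27, 0]] = (-9)·[1, 3][1, 0]ᵀ, so take a₁ = [3, -1], b₁ = [1, 1], a₂ = [1, 3], b₂ = [1, 0].
Each slice is an integer combination of E₁ = a₁b₁ᵀ and E₂ = a₂b₂ᵀ: S₀ = −2·E₁ − 3·E₂, S₁ = −E₁ + 3·E₂; reading off coefficients, c₁ = [-2, -1] and c₂ = [-3, 3].
Hence T = [3, -1] ⊗ [1, 1] ⊗ [-2, -1] + [1, 3] ⊗ [1, 0] ⊗ [-3, 3], so rank(T) ≤ 2.
These bounds meet, so rank(T) = 2.
Check entry T[1,1,0] = 2: (-1)·(1)·(-2) + (3)·(0)·(-3) = 2.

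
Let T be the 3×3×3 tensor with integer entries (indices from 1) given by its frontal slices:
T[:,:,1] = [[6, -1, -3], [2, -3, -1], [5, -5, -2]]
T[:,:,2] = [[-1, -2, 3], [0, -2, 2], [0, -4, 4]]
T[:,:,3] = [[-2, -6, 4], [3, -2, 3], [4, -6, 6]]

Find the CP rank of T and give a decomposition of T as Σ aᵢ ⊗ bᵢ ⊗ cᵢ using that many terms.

rank(T) = 3

Lower bound: in the mode-2 unfolding of T (rows indexed by j, columns by (i,k)) the 3×3 minor on rows j ∈ {1, 2, 3}, columns (i,k) ∈ {(1,1), (1,2), (1,3)} is det [[6, -1, -2], [-1, -2, -6], [-3, 3, 4]] = 56 ≠ 0, so that unfolding has rank ≥ 3 and hence rank(T) ≥ 3 (CP rank is at least every unfolding rank, though it can be larger).
Upper bound: T is a sum of 3 rank-1 terms, T = [1, -1, -1] ⊗ [1, 1, 0] ⊗ [1, 0, -2] + [1, 1, 2] ⊗ [1, -2, 1] ⊗ [1, 1, 2] + [2, 1, 2] ⊗ [1, 0, -1] ⊗ [2, -1, -1] (one valid choice — decompositions are not unique — normalised so each a, b is primitive with positive first nonzero entry; check it by expanding all entries), so rank(T) ≤ 3.
These bounds meet, so rank(T) = 3.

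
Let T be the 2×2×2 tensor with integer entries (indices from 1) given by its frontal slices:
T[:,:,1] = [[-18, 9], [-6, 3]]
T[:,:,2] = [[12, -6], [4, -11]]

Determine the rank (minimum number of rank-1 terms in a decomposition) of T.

2

Lower bound: the mode-3 unfolding of T (rows indexed by k, columns by (i,j) = (1,1), (1,2), (2,1), (2,2)) is [[-18, 9, -6, 3], [12, -6, 4, -11]].
There the 2×2 minor on rows k ∈ {1, 2}, columns (i,j) ∈ {(1,1), (2,2)} is det [[-18, 3], [12, -11]] = 162 ≠ 0, so this unfolding has rank ≥ 2; CP rank is at least every unfolding rank, so rank(T) ≥ 2. (Flattening ranks never certify an upper bound on CP rank; for that we must actually write T with 2 rank-1 terms.)
Upper bound — finding two terms. Write S_k = T[:,:,k] for the frontal slices: S₁ = [[-18, 9], [-6, 3]], S₂ = [[12, -6], [4, -11]].
If T = a₁ ∘ b₁ ∘ c₁ + a₂ ∘ b₂ ∘ c₂ then each S_k = c₁[k]·a₁b₁ᵀ + c₂[k]·a₂b₂ᵀ. S₁ and S₂ are linearly independent, so a₁b₁ᵀ and a₂b₂ᵀ must span the same plane of matrices: they are the rank-1 matrices of the form x·S₁ + y·S₂.
det(x·S₁ + y·S₂) is 162·xy − 108·y² = 54·(3·x − 2·y)(y), vanishing at (x:y) = (2:3) and (1:0).
M₁ = 2·S₁ + 3·S₂ = [[0, 0], [0, -27]] = (-27)·[0, 1][0, 1]ᵀ and M₂ = S₁ = [[-18, 9], [-6, 3]] = (-3)·[3, 1][2, -1]ᵀ, so take a₁ = [0, 1], b₁ = [0, 1], a₂ = [3, 1], b₂ = [2, -1].
Each slice is an integer combination of E₁ = a₁b₁ᵀ and E₂ = a₂b₂ᵀ: S₁ = −3·E₂, S₂ = −9·E₁ + 2·E₂; reading off coefficients, c₁ = [0, -9] and c₂ = [-3, 2].
Hence T = [0, 1] ∘ [0, 1] ∘ [0, -9] + [3, 1] ∘ [2, -1] ∘ [-3, 2], so rank(T) ≤ 2.
These bounds meet, so rank(T) = 2.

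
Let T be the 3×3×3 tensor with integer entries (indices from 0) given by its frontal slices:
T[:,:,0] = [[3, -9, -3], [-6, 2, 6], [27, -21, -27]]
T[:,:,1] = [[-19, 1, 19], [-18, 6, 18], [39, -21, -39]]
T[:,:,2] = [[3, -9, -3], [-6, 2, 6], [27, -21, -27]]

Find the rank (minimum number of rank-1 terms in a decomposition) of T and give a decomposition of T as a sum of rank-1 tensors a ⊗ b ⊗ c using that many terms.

rank(T) = 2

Lower bound: the mode-2 unfolding of T (rows indexed by j, columns by (i,k) = (0,0), (0,1), (0,2), (1,0), (1,1), (1,2), (2,0), (2,1), (2,2)) is [[3, -19, 3, -6, -18, -6, 27, 39, 27], [-9, 1, -9, 2, 6, 2, -21, -21, -21], [-3, 19, -3, 6, 18, 6, -27, -39, -27]].
There the 2×2 minor on rows j ∈ {0, 1}, columns (i,k) ∈ {(0,0), (0,1)} is det [[3, -19], [-9, 1]] = -168 ≠ 0, so this unfolding has rank ≥ 2; CP rank is at least every unfolding rank, so rank(T) ≥ 2. (This is only a lower bound: in general the CP rank may exceed every unfolding rank, so we still need to exhibit 2 rank-1 terms summing to T.)
Upper bound — finding two terms. Write S_k = T[:,:,k] for the frontal slices: S₀ = [[3, -9, -3], [-6, 2, 6], [27, -21, -27]], S₁ = [[-19, 1, 19], [-18, 6, 18], [39, -21, -39]], S₂ = [[3, -9, -3], [-6, 2, 6], [27, -21, -27]].
If T = a₁ ⊗ b₁ ⊗ c₁ + a₂ ⊗ b₂ ⊗ c₂ then each S_k = c₁[k]·a₁b₁ᵀ + c₂[k]·a₂b₂ᵀ. S₀ and S₁ are linearly independent, so a₁b₁ᵀ and a₂b₂ᵀ must span the same plane of matrices: they are the rank-1 matrices of the form x·S₀ + y·S₁.
The 2×2 minor of x·S₀ + y·S₁ on rows {0,1}, columns {0,1} is −48·x² − 176·xy − 96·y² = (-16)·(x + 3·y)(3·x + 2·y), vanishing at (x:y) = (3:-1) and (2:-3).
M₁ = 3·S₀ − S₁ = [[28, -28, -28], [0, 0, 0], [42, -42, -42]] = 14·[2, 0, 3][1, -1, -1]ᵀ and M₂ = 2·S₀ − 3·S₁ = [[63, -21, -63], [42, -14, -42], [-63, 21, 63]] = 7·[3, 2, -3][3, -1, -3]ᵀ, so take a₁ = [2, 0, 3], b₁ = [1, -1, -1], a₂ = [3, 2, -3], b₂ = [3, -1, -3].
Each slice is an integer combination of E₁ = a₁b₁ᵀ and E₂ = a₂b₂ᵀ: S₀ = 6·E₁ − E₂, S₁ = 4·E₁ − 3·E₂, S₂ = 6·E₁ − E₂; reading off coefficients, c₁ = [6, 4, 6] and c₂ = [-1, -3, -1].
Hence T = [2, 0, 3] ⊗ [1, -1, -1] ⊗ [6, 4, 6] + [3, 2, -3] ⊗ [3, -1, -3] ⊗ [-1, -3, -1], so rank(T) ≤ 2.
These bounds meet, so rank(T) = 2.
Check entry T[2,0,1] = 39: (3)·(1)·(4) + (-3)·(3)·(-3) = 39.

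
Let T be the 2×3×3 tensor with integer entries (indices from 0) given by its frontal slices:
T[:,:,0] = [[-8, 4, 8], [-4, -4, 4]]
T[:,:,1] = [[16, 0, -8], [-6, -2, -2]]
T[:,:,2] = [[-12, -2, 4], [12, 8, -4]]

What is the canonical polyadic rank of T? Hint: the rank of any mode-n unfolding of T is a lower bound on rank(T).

Lower bound: the mode-2 unfolding of T (rows indexed by j, columns by (i,k) = (0,0), (0,1), (0,2), (1,0), (1,1), (1,2)) is [[-8, 16, -12, -4, -6, 12], [4, 0, -2, -4, -2, 8], [8, -8, 4, 4, -2, -4]].
There the 3×3 minor on rows j ∈ {0, 1, 2}, columns (i,k) ∈ {(0,0), (0,1), (1,0)} is det [[-8, 16, -4], [4, 0, -4], [8, -8, 4]] = -384 ≠ 0, so this unfolding has rank ≥ 3; CP rank is at least every unfolding rank, so rank(T) ≥ 3. (This is only a lower bound: in general the CP rank may exceed every unfolding rank, so we still need to exhibit 3 rank-1 terms summing to T.)
Upper bound: T is a sum of 3 rank-1 terms, T = [0, 1] ⊗ [1, 1, -1] ⊗ [-4, 2, 4] + [1, -1] ⊗ [2, 1, 0] ⊗ [0, 4, -4] + [1, 0] ⊗ [2, -1, -2] ⊗ [-4, 4, -2] (one valid choice — decompositions are not unique — normalised so each a, b is primitive with positive first nonzero entry; check it by expanding all entries), so rank(T) ≤ 3.
These bounds meet, so rank(T) = 3.

3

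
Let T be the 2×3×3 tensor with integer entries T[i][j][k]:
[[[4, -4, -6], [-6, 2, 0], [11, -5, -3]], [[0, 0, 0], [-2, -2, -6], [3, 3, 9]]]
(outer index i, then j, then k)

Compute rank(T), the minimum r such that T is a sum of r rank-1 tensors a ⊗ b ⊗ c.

Lower bound: the mode-3 unfolding of T (rows indexed by k, columns by (i,j) = (0,0), (0,1), (0,2), (1,0), (1,1), (1,2)) is [[4, -6, 11, 0, -2, 3], [-4, 2, -5, 0, -2, 3], [-6, 0, -3, 0, -6, 9]].
There the 2×2 minor on rows k ∈ {0, 1}, columns (i,j) ∈ {(0,0), (0,1)} is det [[4, -6], [-4, 2]] = -16 ≠ 0, so this unfolding has rank ≥ 2; CP rank is at least every unfolding rank, so rank(T) ≥ 2. (Unfolding ranks only ever bound the CP rank from below — rank(T) can be strictly larger than all of them — so the matching upper bound has to come from an explicit 2-term decomposition.)
Upper bound — finding two terms. Write S_k = T[:,:,k] for the frontal slices: S₀ = [[4, -6, 11], [0, -2, 3]], S₁ = [[-4, 2, -5], [0, -2, 3]], S₂ = [[-6, 0, -3], [0, -6, 9]].
If T = a₁ ⊗ b₁ ⊗ c₁ + a₂ ⊗ b₂ ⊗ c₂ then each S_k = c₁[k]·a₁b₁ᵀ + c₂[k]·a₂b₂ᵀ. S₀ and S₁ are linearly independent, so a₁b₁ᵀ and a₂b₂ᵀ must span the same plane of matrices: they are the rank-1 matrices of the form x·S₀ + y·S₁.
The 2×2 minor of x·S₀ + y·S₁ on rows {0,1}, columns {0,1} is −8·x² + 8·y² = (-8)·(x − y)(x + y), vanishing at (x:y) = (1:1) and (1:-1).
M₁ = S₀ + S₁ = [[0, -4, 6], [0, -4, 6]] = (-2)·[1, 1][0, 2, -3]ᵀ and M₂ = S₀ − S₁ = [[8, -8, 16], [0, 0, 0]] = 8·[1, 0][1, -1, 2]ᵀ, so take a₁ = [1, 1], b₁ = [0, 2, -3], a₂ = [1, 0], b₂ = [1, -1, 2].
Each slice is an integer combination of E₁ = a₁b₁ᵀ and E₂ = a₂b₂ᵀ: S₀ = −E₁ + 4·E₂, S₁ = −E₁ − 4·E₂, S₂ = −3·E₁ − 6·E₂; reading off coefficients, c₁ = [-1, -1, -3] and c₂ = [4, -4, -6].
Hence T = [1, 1] ⊗ [0, 2, -3] ⊗ [-1, -1, -3] + [1, 0] ⊗ [1, -1, 2] ⊗ [4, -4, -6], so rank(T) ≤ 2.
These bounds meet, so rank(T) = 2.
Check entry T[1,2,2] = 9: (1)·(-3)·(-3) + (0)·(2)·(-6) = 9.

2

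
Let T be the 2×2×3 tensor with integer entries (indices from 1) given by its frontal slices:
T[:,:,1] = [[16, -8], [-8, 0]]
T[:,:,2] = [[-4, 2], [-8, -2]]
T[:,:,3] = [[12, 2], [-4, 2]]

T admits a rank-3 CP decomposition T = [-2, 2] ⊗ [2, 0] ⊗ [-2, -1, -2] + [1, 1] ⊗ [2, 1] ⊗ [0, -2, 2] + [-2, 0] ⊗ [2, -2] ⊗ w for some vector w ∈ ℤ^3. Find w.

w = [-2, 1, 0]

Subtract the known terms from T to get the rank-1 residual R = [-2, 0] ⊗ [2, -2] ⊗ w, so R[i,j,k] = a[i]·b[j]·w[k]. Pick indices with nonzero a[1]·b[1] = (-2)·(2) = -4. Only the fibre through (1,1,·) is needed: R[1,1,:] = T[1,1,:] − Σₗ aₗ[1]bₗ[1]cₗ = [16, -4, 12] − (-2)·(2)·[-2, -1, -2] − (1)·(2)·[0, -2, 2] = [8, -4, 0]. Then w[k] = R[1,1,k] / -4 for each k, giving w = [8, -4, 0] / -4 = [-2, 1, 0].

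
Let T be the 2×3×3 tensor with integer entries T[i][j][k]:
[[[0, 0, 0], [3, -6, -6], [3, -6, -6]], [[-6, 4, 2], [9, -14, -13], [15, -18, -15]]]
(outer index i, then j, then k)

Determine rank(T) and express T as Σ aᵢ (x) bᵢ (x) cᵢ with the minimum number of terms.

Lower bound: the mode-3 unfolding of T (rows indexed by k, columns by (i,j) = (0,0), (0,1), (0,2), (1,0), (1,1), (1,2)) is [[0, 3, 3, -6, 9, 15], [0, -6, -6, 4, -14, -18], [0, -6, -6, 2, -13, -15]].
There the 2×2 minor on rows k ∈ {0, 1}, columns (i,j) ∈ {(0,1), (1,0)} is det [[3, -6], [-6, 4]] = -24 ≠ 0, so this unfolding has rank ≥ 2; CP rank is at least every unfolding rank, so rank(T) ≥ 2. (Unfolding ranks only ever bound the CP rank from below — rank(T) can be strictly larger than all of them — so the matching upper bound has to come from an explicit 2-term decomposition.)
Upper bound — finding two terms. Write S_k = T[:,:,k] for the frontal slices: S₀ = [[0, 3, 3], [-6, 9, 15]], S₁ = [[0, -6, -6], [4, -14, -18]], S₂ = [[0, -6, -6], [2, -13, -15]].
If T = a₁ (x) b₁ (x) c₁ + a₂ (x) b₂ (x) c₂ then each S_k = c₁[k]·a₁b₁ᵀ + c₂[k]·a₂b₂ᵀ. S₀ and S₁ are linearly independent, so a₁b₁ᵀ and a₂b₂ᵀ must span the same plane of matrices: they are the rank-1 matrices of the form x·S₀ + y·S₁.
The 2×2 minor of x·S₀ + y·S₁ on rows {0,1}, columns {0,1} is 18·x² − 48·xy + 24·y² = 6·(3·x − 2·y)(x − 2·y), vanishing at (x:y) = (2:3) and (2:1).
M₁ = 2·S₀ + 3·S₁ = [[0, -12, -12], [0, -24, -24]] = (-12)·(1, 2)(0, 1, 1)ᵀ and M₂ = 2·S₀ + S₁ = [[0, 0, 0], [-8, 4, 12]] = (-4)·(0, 1)(2, -1, -3)ᵀ, so take a₁ = (1, 2), b₁ = (0, 1, 1), a₂ = (0, 1), b₂ = (2, -1, -3).
Each slice is an integer combination of E₁ = a₁b₁ᵀ and E₂ = a₂b₂ᵀ: S₀ = 3·E₁ − 3·E₂, S₁ = −6·E₁ + 2·E₂, S₂ = −6·E₁ + E₂; reading off coefficients, c₁ = (3, -6, -6) and c₂ = (-3, 2, 1).
Hence T = (1, 2) (x) (0, 1, 1) (x) (3, -6, -6) + (0, 1) (x) (2, -1, -3) (x) (-3, 2, 1), so rank(T) ≤ 2.
These bounds meet, so rank(T) = 2.
Check entry T[0,1,2] = -6: (1)·(1)·(-6) + (0)·(-1)·(1) = -6.

rank(T) = 2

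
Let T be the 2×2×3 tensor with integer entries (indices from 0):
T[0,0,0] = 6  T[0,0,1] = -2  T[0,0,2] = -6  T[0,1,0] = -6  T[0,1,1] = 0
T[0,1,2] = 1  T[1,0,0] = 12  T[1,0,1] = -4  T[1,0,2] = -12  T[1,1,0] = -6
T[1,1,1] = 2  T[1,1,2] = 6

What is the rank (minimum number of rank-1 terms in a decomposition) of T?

Lower bound: the mode-3 unfolding of T (rows indexed by k, columns by (i,j) = (0,0), (0,1), (1,0), (1,1)) is [[6, -6, 12, -6], [-2, 0, -4, 2], [-6, 1, -12, 6]].
There the 2×2 minor on rows k ∈ {0, 1}, columns (i,j) ∈ {(0,0), (0,1)} is det [[6, -6], [-2, 0]] = -12 ≠ 0, so this unfolding has rank ≥ 2; CP rank is at least every unfolding rank, so rank(T) ≥ 2. (Unfolding ranks only ever bound the CP rank from below — rank(T) can be strictly larger than all of them — so the matching upper bound has to come from an explicit 2-term decomposition.)
Upper bound — finding two terms. Write S_k = T[:,:,k] for the frontal slices: S₀ = [[6, -6], [12, -6]], S₁ = [[-2, 0], [-4, 2]], S₂ = [[-6, 1], [-12, 6]].
If T = a₁ ⊗ b₁ ⊗ c₁ + a₂ ⊗ b₂ ⊗ c₂ then each S_k = c₁[k]·a₁b₁ᵀ + c₂[k]·a₂b₂ᵀ. S₀ and S₁ are linearly independent, so a₁b₁ᵀ and a₂b₂ᵀ must span the same plane of matrices: they are the rank-1 matrices of the form x·S₀ + y·S₁.
det(x·S₀ + y·S₁) is 36·x² − 4·y² = 4·(3·x − y)(3·x + y), vanishing at (x:y) = (1:3) and (1:-3).
M₁ = S₀ + 3·S₁ = [[0, -6], [0, 0]] = (-6)·[1, 0][0, 1]ᵀ and M₂ = S₀ − 3·S₁ = [[12, -6], [24, -12]] = 6·[1, 2][2, -1]ᵀ, so take a₁ = [1, 0], b₁ = [0, 1], a₂ = [1, 2], b₂ = [2, -1].
Each slice is an integer combination of E₁ = a₁b₁ᵀ and E₂ = a₂b₂ᵀ: S₀ = −3·E₁ + 3·E₂, S₁ = −E₁ − E₂, S₂ = −2·E₁ − 3·E₂; reading off coefficients, c₁ = [-3, -1, -2] and c₂ = [3, -1, -3].
Hence T = [1, 0] ⊗ [0, 1] ⊗ [-3, -1, -2] + [1, 2] ⊗ [2, -1] ⊗ [3, -1, -3], so rank(T) ≤ 2.
These bounds meet, so rank(T) = 2.
Check entry T[1,0,1] = -4: (0)·(0)·(-1) + (2)·(2)·(-1) = -4.

2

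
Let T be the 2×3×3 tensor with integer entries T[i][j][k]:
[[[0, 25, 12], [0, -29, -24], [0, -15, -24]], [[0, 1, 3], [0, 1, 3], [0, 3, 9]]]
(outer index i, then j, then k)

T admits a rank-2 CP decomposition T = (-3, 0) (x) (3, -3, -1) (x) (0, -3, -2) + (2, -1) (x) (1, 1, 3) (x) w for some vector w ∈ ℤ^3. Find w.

Subtract the known terms from T to get the rank-1 residual R = (2, -1) (x) (1, 1, 3) (x) w, so R[i,j,k] = a[i]·b[j]·w[k]. Pick indices with nonzero a[0]·b[0] = (2)·(1) = 2. Only the fibre through (0,0,·) is needed: R[0,0,:] = T[0,0,:] − Σₗ aₗ[0]bₗ[0]cₗ = [0, 25, 12] − (-3)·(3)·(0, -3, -2) = [0, -2, -6]. Then w[k] = R[0,0,k] / 2 for each k, giving w = [0, -2, -6] / 2 = (0, -1, -3).

w = (0, -1, -3)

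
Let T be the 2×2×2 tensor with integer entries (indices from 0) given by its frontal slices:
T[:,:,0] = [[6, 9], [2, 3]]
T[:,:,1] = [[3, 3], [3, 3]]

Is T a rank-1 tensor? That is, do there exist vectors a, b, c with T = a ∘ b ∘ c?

No

The mode-2 unfolding of T (rows indexed by j, columns by (i,k) = (0,0), (0,1), (1,0), (1,1)) is [[6, 3, 2, 3], [9, 3, 3, 3]].
There the 2×2 minor on rows j ∈ {0, 1}, columns (i,k) ∈ {(0,0), (0,1)} is det [[6, 3], [9, 3]] = -9 ≠ 0, so this unfolding has rank ≥ 2; CP rank is at least every unfolding rank, so rank(T) ≥ 2.
In particular rank(T) ≥ 2 > 1, so T is not rank-1.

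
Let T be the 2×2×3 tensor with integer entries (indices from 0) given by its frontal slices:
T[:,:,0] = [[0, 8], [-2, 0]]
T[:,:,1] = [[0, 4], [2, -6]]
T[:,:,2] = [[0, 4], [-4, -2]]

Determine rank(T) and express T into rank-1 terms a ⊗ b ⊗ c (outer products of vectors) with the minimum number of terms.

rank(T) = 3

Lower bound: the mode-3 unfolding of T (rows indexed by k, columns by (i,j) = (0,0), (0,1), (1,0), (1,1)) is [[0, 8, -2, 0], [0, 4, 2, -6], [0, 4, -4, -2]].
There the 3×3 minor on rows k ∈ {0, 1, 2}, columns (i,j) ∈ {(0,1), (1,0), (1,1)} is det [[8, -2, 0], [4, 2, -6], [4, -4, -2]] = -192 ≠ 0, so this unfolding has rank ≥ 3; CP rank is at least every unfolding rank, so rank(T) ≥ 3. (This is only a lower bound: in general the CP rank may exceed every unfolding rank, so we still need to exhibit 3 rank-1 terms summing to T.)
Upper bound: T is a sum of 3 rank-1 terms, T = [0, 1] ⊗ [0, 1] ⊗ [4, -4, 0] + [0, 1] ⊗ [1, 0] ⊗ [-2, 2, -4] + [2, -1] ⊗ [0, 1] ⊗ [4, 2, 2] (one valid choice — decompositions are not unique — normalised so each a, b is primitive with positive first nonzero entry; check it by expanding all entries), so rank(T) ≤ 3.
These bounds meet, so rank(T) = 3.
Check entry T[0,1,1] = 4: (0)·(1)·(-4) + (0)·(0)·(2) + (2)·(1)·(2) = 4.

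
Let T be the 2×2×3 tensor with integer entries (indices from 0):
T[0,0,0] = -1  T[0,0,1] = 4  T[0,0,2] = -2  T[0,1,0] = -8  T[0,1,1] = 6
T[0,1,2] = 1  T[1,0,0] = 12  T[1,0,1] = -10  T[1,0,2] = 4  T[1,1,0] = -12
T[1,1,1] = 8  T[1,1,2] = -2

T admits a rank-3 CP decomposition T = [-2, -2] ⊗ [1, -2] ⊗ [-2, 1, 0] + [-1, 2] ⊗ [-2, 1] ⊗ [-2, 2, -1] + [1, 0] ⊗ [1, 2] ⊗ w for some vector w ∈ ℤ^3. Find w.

w = [-1, 2, 0]

Subtract the known terms from T to get the rank-1 residual R = [1, 0] ⊗ [1, 2] ⊗ w, so R[i,j,k] = a[i]·b[j]·w[k]. Pick indices with nonzero a[0]·b[0] = (1)·(1) = 1. Only the fibre through (0,0,·) is needed: R[0,0,:] = T[0,0,:] − Σₗ aₗ[0]bₗ[0]cₗ = [-1, 4, -2] − (-2)·(1)·[-2, 1, 0] − (-1)·(-2)·[-2, 2, -1] = [-1, 2, 0]. Then w[k] = R[0,0,k] / 1 for each k, giving w = [-1, 2, 0] / 1 = [-1, 2, 0].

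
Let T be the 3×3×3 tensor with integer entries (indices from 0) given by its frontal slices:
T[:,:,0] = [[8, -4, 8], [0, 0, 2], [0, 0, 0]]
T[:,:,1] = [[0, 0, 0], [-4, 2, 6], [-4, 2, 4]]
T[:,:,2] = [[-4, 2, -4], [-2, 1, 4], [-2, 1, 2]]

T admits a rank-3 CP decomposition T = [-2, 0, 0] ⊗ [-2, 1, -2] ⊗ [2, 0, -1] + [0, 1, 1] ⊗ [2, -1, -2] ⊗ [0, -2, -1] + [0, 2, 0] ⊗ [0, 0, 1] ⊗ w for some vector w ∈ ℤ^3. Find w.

Subtract the known terms from T to get the rank-1 residual R = [0, 2, 0] ⊗ [0, 0, 1] ⊗ w, so R[i,j,k] = a[i]·b[j]·w[k]. Pick indices with nonzero a[1]·b[2] = (2)·(1) = 2. Only the fibre through (1,2,·) is needed: R[1,2,:] = T[1,2,:] − Σₗ aₗ[1]bₗ[2]cₗ = [2, 6, 4] − (0)·(-2)·[2, 0, -1] − (1)·(-2)·[0, -2, -1] = [2, 2, 2]. Then w[k] = R[1,2,k] / 2 for each k, giving w = [2, 2, 2] / 2 = [1, 1, 1].

w = [1, 1, 1]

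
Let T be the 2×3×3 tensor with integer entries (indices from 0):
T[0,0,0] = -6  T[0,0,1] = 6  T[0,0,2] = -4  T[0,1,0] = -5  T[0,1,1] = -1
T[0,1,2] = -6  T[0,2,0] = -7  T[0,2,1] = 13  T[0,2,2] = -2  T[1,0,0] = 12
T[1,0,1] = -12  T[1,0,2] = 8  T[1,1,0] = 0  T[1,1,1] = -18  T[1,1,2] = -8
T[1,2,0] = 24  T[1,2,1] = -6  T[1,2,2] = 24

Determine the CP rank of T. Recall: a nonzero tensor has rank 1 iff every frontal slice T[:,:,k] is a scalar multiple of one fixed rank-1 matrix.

2

Lower bound: in the mode-1 unfolding of T (rows indexed by i, columns by (j,k)) the 2×2 minor on rows i ∈ {0, 1}, columns (j,k) ∈ {(0,0), (1,0)} is det [[-6, -5], [12, 0]] = 60 ≠ 0, so that unfolding has rank ≥ 2 and hence rank(T) ≥ 2 (CP rank is at least every unfolding rank, though it can be larger).
Upper bound: with S_k = T[:,:,k], the two rank-1 terms a₁b₁ᵀ, a₂b₂ᵀ are the rank-1 members of the pencil x·S₀ + y·S₁.
The 2×2 minor of x·S₀ + y·S₁ on rows {0,1}, columns {0,1} is 60·x² + 60·xy − 120·y² = 60·(x + 2·y)(x − y), vanishing at (x:y) = (2:-1) and (1:1).
M₁ = 2·S₀ − S₁ = [[-18, -9, -27], [36, 18, 54]] = (-9)·[1, -2][2, 1, 3]ᵀ and M₂ = S₀ + S₁ = [[0, -6, 6], [0, -18, 18]] = (-6)·[1, 3][0, 1, -1]ᵀ, so take a₁ = [1, -2], b₁ = [2, 1, 3], a₂ = [1, 3], b₂ = [0, 1, -1].
Each slice is an integer combination of E₁ = a₁b₁ᵀ and E₂ = a₂b₂ᵀ: S₀ = −3·E₁ − 2·E₂, S₁ = 3·E₁ − 4·E₂, S₂ = −2·E₁ − 4·E₂; reading off coefficients, c₁ = [-3, 3, -2] and c₂ = [-2, -4, -4].
Hence T = [1, -2] ⊗ [2, 1, 3] ⊗ [-3, 3, -2] + [1, 3] ⊗ [0, 1, -1] ⊗ [-2, -4, -4], so rank(T) ≤ 2.
These bounds meet, so rank(T) = 2.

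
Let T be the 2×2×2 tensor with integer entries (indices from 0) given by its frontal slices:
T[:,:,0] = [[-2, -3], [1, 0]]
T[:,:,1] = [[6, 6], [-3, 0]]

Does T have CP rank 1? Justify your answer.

The mode-1 unfolding of T (rows indexed by i, columns by (j,k) = (0,0), (0,1), (1,0), (1,1)) is [[-2, 6, -3, 6], [1, -3, 0, 0]].
There the 2×2 minor on rows i ∈ {0, 1}, columns (j,k) ∈ {(0,0), (1,0)} is det [[-2, -3], [1, 0]] = 3 ≠ 0, so this unfolding has rank ≥ 2; CP rank is at least every unfolding rank, so rank(T) ≥ 2.
In particular rank(T) ≥ 2 > 1, so T is not rank-1.

No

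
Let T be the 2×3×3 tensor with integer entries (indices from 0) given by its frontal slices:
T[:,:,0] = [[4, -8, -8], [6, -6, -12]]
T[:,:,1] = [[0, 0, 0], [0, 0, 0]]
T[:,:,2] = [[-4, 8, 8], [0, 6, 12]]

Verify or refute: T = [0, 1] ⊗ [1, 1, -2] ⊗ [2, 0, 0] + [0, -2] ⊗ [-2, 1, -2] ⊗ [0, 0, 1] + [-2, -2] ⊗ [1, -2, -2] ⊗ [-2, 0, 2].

Yes

Reconstruct entrywise from the claimed factors. For example, T[0,0,0] = 4 and Σₗ aₗ[0]bₗ[0]cₗ[0] = (0)·(1)·(2) + (0)·(-2)·(0) + (-2)·(1)·(-2) = 4; checking all 18 entries, every one matches. The claim holds.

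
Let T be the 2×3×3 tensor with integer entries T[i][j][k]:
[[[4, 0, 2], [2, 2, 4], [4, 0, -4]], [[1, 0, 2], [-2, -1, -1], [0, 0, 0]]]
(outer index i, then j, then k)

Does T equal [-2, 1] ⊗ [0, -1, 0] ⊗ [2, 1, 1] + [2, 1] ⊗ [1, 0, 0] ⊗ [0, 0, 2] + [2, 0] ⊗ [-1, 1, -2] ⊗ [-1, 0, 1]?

No

Reconstruct entry (0,0,0) from the claimed factors: Σₗ aₗ[0]bₗ[0]cₗ[0] = (-2)·(0)·(2) + (2)·(1)·(0) + (2)·(-1)·(-1) = 2, but T[0,0,0] = 4. The claim is false.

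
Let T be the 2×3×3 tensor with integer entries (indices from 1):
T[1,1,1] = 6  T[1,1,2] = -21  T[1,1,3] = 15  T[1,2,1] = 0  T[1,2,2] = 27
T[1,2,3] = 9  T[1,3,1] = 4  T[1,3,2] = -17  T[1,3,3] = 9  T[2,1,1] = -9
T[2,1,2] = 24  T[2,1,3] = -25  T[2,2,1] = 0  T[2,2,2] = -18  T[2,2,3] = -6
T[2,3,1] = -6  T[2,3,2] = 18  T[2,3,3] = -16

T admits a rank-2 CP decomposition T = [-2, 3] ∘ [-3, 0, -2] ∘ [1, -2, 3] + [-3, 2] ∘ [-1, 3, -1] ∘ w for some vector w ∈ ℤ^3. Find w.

w = [0, -3, -1]

Subtract the known terms from T to get the rank-1 residual R = [-3, 2] ∘ [-1, 3, -1] ∘ w, so R[i,j,k] = a[i]·b[j]·w[k]. Pick indices with nonzero a[1]·b[1] = (-3)·(-1) = 3. Only the fibre through (1,1,·) is needed: R[1,1,:] = T[1,1,:] − Σₗ aₗ[1]bₗ[1]cₗ = [6, -21, 15] − (-2)·(-3)·[1, -2, 3] = [0, -9, -3]. Then w[k] = R[1,1,k] / 3 for each k, giving w = [0, -9, -3] / 3 = [0, -3, -1].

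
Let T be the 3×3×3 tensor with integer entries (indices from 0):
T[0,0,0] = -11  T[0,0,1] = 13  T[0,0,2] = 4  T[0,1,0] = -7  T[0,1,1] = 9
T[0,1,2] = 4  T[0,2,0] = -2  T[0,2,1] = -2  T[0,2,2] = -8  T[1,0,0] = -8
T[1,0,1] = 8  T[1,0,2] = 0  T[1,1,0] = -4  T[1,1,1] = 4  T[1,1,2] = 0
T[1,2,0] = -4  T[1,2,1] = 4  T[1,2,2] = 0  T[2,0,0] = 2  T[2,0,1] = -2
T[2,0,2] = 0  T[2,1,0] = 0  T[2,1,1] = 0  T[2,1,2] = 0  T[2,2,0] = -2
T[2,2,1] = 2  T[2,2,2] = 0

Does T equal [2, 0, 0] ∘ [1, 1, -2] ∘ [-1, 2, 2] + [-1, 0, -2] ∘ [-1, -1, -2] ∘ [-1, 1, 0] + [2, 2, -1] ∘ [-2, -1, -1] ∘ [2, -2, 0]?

Yes

Reconstruct entrywise from the claimed factors. For example, T[2,0,0] = 2 and Σₗ aₗ[2]bₗ[0]cₗ[0] = (0)·(1)·(-1) + (-2)·(-1)·(-1) + (-1)·(-2)·(2) = 2; checking all 27 entries, every one matches. The claim holds.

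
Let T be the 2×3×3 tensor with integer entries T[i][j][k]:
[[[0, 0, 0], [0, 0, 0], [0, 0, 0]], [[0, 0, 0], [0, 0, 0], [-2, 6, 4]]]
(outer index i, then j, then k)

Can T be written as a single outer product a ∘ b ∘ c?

Yes

The mode-1 fibre T[:,2,0] = [0, -2] gives a = [0, 1] (primitive direction); the mode-2 fibre T[1,:,0] = [0, 0, -2] gives b = [0, 0, 1]; then c[k] = T[1,2,k] / (a[1]·b[2]) = [-2, 6, 4] / 1 = [-2, 6, 4].
Expanding [0, 1] ∘ [0, 0, 1] ∘ [-2, 6, 4] reproduces all 18 entries of T, so T = [0, 1] ∘ [0, 0, 1] ∘ [-2, 6, 4] and rank(T) ≤ 1.
Equivalently every frontal slice T[:,:,k] is c[k] times the rank-1 matrix [0, 1] ∘ [0, 0, 1]. So T has rank 1 (it is nonzero).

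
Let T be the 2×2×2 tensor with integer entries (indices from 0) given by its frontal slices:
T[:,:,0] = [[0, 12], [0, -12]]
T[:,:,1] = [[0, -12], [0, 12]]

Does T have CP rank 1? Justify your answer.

Yes

The mode-1 fibre T[:,1,0] = [12, -12] gives a = [1, -1] (primitive direction); the mode-2 fibre T[0,:,0] = [0, 12] gives b = [0, 1]; then c[k] = T[0,1,k] / (a[0]·b[1]) = [12, -12] / 1 = [12, -12].
Expanding [1, -1] ∘ [0, 1] ∘ [12, -12] reproduces all 8 entries of T, so T = [1, -1] ∘ [0, 1] ∘ [12, -12] and rank(T) ≤ 1.
Equivalently every frontal slice T[:,:,k] is c[k] times the rank-1 matrix [1, -1] ∘ [0, 1]. So T has rank 1 (it is nonzero).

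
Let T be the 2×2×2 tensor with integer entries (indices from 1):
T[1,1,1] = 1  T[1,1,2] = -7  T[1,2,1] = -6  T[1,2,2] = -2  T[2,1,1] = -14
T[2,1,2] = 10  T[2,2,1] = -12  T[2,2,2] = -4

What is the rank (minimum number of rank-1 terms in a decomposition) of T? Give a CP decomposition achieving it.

rank(T) = 2

Lower bound: the mode-2 unfolding of T (rows indexed by j, columns by (i,k) = (1,1), (1,2), (2,1), (2,2)) is [[1, -7, -14, 10], [-6, -2, -12, -4]].
There the 2×2 minor on rows j ∈ {1, 2}, columns (i,k) ∈ {(1,1), (1,2)} is det [[1, -7], [-6, -2]] = -44 ≠ 0, so this unfolding has rank ≥ 2; CP rank is at least every unfolding rank, so rank(T) ≥ 2. (This is only a lower bound: in general the CP rank may exceed every unfolding rank, so we still need to exhibit 2 rank-1 terms summing to T.)
Upper bound — finding two terms. Write S_k = T[:,:,k] for the frontal slices: S₁ = [[1, -6], [-14, -12]], S₂ = [[-7, -2], [10, -4]].
If T = a₁ ⊗ b₁ ⊗ c₁ + a₂ ⊗ b₂ ⊗ c₂ then each S_k = c₁[k]·a₁b₁ᵀ + c₂[k]·a₂b₂ᵀ. S₁ and S₂ are linearly independent, so a₁b₁ᵀ and a₂b₂ᵀ must span the same plane of matrices: they are the rank-1 matrices of the form x·S₁ + y·S₂.
det(x·S₁ + y·S₂) is −96·x² + 112·xy + 48·y² = (-16)·(2·x − 3·y)(3·x + y), vanishing at (x:y) = (3:2) and (1:-3).
M₁ = 3·S₁ + 2·S₂ = [[-11, -22], [-22, -44]] = (-11)·[1, 2][1, 2]ᵀ and M₂ = S₁ − 3·S₂ = [[22, 0], [-44, 0]] = 22·[1, -2][1, 0]ᵀ, so take a₁ = [1, 2], b₁ = [1, 2], a₂ = [1, -2], b₂ = [1, 0].
Each slice is an integer combination of E₁ = a₁b₁ᵀ and E₂ = a₂b₂ᵀ: S₁ = −3·E₁ + 4·E₂, S₂ = −E₁ − 6·E₂; reading off coefficients, c₁ = [-3, -1] and c₂ = [4, -6].
Hence T = [1, 2] ⊗ [1, 2] ⊗ [-3, -1] + [1, -2] ⊗ [1, 0] ⊗ [4, -6], so rank(T) ≤ 2.
These bounds meet, so rank(T) = 2.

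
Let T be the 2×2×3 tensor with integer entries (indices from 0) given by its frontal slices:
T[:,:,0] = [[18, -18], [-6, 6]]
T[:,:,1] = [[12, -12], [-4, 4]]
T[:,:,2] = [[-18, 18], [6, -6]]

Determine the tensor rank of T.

Lower bound: T ≠ 0 (e.g. T[0,0,0] = 18), so rank(T) ≥ 1.
Upper bound: if T = a ⊗ b ⊗ c then every fibre of T is a multiple of the corresponding factor, so read the factors off the fibres through the nonzero entry T[0,0,0] = 18.
The mode-1 fibre T[:,0,0] = [18, -6] gives a = [3, -1] (primitive direction); the mode-2 fibre T[0,:,0] = [18, -18] gives b = [1, -1]; then c[k] = T[0,0,k] / (a[0]·b[0]) = [18, 12, -18] / 3 = [6, 4, -6].
Expanding [3, -1] ⊗ [1, -1] ⊗ [6, 4, -6] reproduces all 12 entries of T, so T = [3, -1] ⊗ [1, -1] ⊗ [6, 4, -6] and rank(T) ≤ 1.
These bounds meet, so rank(T) = 1.
Check entry T[1,1,2] = -6: (-1)·(-1)·(-6) = -6.

1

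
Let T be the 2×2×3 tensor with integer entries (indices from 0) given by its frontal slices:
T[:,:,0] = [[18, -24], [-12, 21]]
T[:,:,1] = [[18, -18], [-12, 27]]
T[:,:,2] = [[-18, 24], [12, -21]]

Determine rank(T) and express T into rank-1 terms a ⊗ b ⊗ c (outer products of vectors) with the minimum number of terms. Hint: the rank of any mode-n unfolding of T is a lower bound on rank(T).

rank(T) = 2

Lower bound: the mode-2 unfolding of T (rows indexed by j, columns by (i,k) = (0,0), (0,1), (0,2), (1,0), (1,1), (1,2)) is [[18, 18, -18, -12, -12, 12], [-24, -18, 24, 21, 27, -21]].
There the 2×2 minor on rows j ∈ {0, 1}, columns (i,k) ∈ {(0,0), (0,1)} is det [[18, 18], [-24, -18]] = 108 ≠ 0, so this unfolding has rank ≥ 2; CP rank is at least every unfolding rank, so rank(T) ≥ 2. (This is only a lower bound: in general the CP rank may exceed every unfolding rank, so we still need to exhibit 2 rank-1 terms summing to T.)
Upper bound — finding two terms. Write S_k = T[:,:,k] for the frontal slices: S₀ = [[18, -24], [-12, 21]], S₁ = [[18, -18], [-12, 27]], S₂ = [[-18, 24], [12, -21]].
If T = a₁ ⊗ b₁ ⊗ c₁ + a₂ ⊗ b₂ ⊗ c₂ then each S_k = c₁[k]·a₁b₁ᵀ + c₂[k]·a₂b₂ᵀ. S₀ and S₁ are linearly independent, so a₁b₁ᵀ and a₂b₂ᵀ must span the same plane of matrices: they are the rank-1 matrices of the form x·S₀ + y·S₁.
det(x·S₀ + y·S₁) is 90·x² + 360·xy + 270·y² = 90·(x + 3·y)(x + y), vanishing at (x:y) = (3:-1) and (1:-1).
M₁ = 3·S₀ − S₁ = [[36, -54], [-24, 36]] = 6·[3, -2][2, -3]ᵀ and M₂ = S₀ − S₁ = [[0, -6], [0, -6]] = (-6)·[1, 1][0, 1]ᵀ, so take a₁ = [3, -2], b₁ = [2, -3], a₂ = [1, 1], b₂ = [0, 1].
Each slice is an integer combination of E₁ = a₁b₁ᵀ and E₂ = a₂b₂ᵀ: S₀ = 3·E₁ + 3·E₂, S₁ = 3·E₁ + 9·E₂, S₂ = −3·E₁ − 3·E₂; reading off coefficients, c₁ = [3, 3, -3] and c₂ = [3, 9, -3].
Hence T = [3, -2] ⊗ [2, -3] ⊗ [3, 3, -3] + [1, 1] ⊗ [0, 1] ⊗ [3, 9, -3], so rank(T) ≤ 2.
These bounds meet, so rank(T) = 2.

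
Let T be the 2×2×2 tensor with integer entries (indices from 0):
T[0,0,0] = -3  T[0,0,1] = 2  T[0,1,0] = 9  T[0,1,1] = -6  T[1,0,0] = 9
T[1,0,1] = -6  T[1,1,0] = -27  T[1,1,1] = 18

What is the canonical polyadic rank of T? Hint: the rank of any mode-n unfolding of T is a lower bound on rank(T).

Lower bound: T ≠ 0 (e.g. T[0,0,0] = -3), so rank(T) ≥ 1.
Upper bound: if T = a ⊗ b ⊗ c then every fibre of T is a multiple of the corresponding factor, so read the factors off the fibres through the nonzero entry T[0,0,0] = -3.
The mode-1 fibre T[:,0,0] = [-3, 9] gives a = (1, -3) (primitive direction); the mode-2 fibre T[0,:,0] = [-3, 9] gives b = (1, -3); then c[k] = T[0,0,k] / (a[0]·b[0]) = [-3, 2] / 1 = (-3, 2).
Expanding (1, -3) ⊗ (1, -3) ⊗ (-3, 2) reproduces all 8 entries of T, so T = (1, -3) ⊗ (1, -3) ⊗ (-3, 2) and rank(T) ≤ 1.
These bounds meet, so rank(T) = 1.

1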